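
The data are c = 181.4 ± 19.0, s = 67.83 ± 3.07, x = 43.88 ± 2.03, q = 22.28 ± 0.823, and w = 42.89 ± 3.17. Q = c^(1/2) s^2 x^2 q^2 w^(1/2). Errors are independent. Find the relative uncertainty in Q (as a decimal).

Since Q is a product/quotient, work with relative uncertainties:
  (½·δc/c)² = (0.5×0.105)² = 0.00274;  (2·δs/s)² = (2×0.0453)² = 0.00819;  (2·δx/x)² = (2×0.0463)² = 0.00856;  (2·δq/q)² = (2×0.0369)² = 0.00546;  (½·δw/w)² = (0.5×0.0739)² = 0.00137
δQ/Q = √(0.0263) = 0.162

0.162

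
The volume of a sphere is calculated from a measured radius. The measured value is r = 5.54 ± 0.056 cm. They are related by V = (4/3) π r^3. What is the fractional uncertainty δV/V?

For a monomial V ∝ r^3, fractional errors add in quadrature:
  (3·δr/r)² = (3×0.0101)² = 0.000920
δV/V = √(0.000920) = 0.0303

0.0303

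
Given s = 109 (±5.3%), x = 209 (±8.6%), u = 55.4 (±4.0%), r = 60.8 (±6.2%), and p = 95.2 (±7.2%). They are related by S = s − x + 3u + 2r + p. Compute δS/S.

0.0794

Absolute uncertainties add in quadrature for a linear combination:
  (δs)² = 33.4;  (δx)² = 323;  (3·δu)² = 44.2;  (2·δr)² = 56.8;  (δp)² = 47.0
δS = √(504) = 22.5
S = 283, so δS/S = 22.5/283 = 0.0794.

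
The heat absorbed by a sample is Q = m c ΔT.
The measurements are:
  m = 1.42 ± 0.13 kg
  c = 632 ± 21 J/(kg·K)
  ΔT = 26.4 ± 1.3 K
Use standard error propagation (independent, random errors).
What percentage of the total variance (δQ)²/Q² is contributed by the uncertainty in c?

(δQ/Q)² = (1·δm/m)² + (1·δc/c)² + (1·δΔT/ΔT)²
  m term: (1×0.0915)² = 0.00838
  c term: (1×0.0332)² = 0.00110
  ΔT term: (1×0.0492)² = 0.00242
Total = 0.0119. Share from c = 0.00110/0.0119 = 0.0927.

9.27%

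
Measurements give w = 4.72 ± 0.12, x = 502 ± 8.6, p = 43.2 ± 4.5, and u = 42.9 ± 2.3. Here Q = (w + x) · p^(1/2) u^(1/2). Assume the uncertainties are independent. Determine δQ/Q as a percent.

6.10%

Let h = w + x = 507. δh = √(δw² + δx²) = √(0.0144 + 74.0) = 8.60, so δh/h = 0.0170.
Q is then a monomial in h, p, u:
δQ/Q = √((δh/h)² + (½·δp/p)² + (½·δu/u)²) = √(0.000288 + 0.00271 + 0.000719) = 0.0610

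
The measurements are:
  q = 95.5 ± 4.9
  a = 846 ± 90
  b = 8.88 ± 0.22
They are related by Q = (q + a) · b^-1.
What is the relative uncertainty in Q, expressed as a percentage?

Let u = q + a = 942. δu = √(δq² + δa²) = √(24.0 + 8100) = 90.1, so δu/u = 0.0957.
Q is then a monomial in u, b:
δQ/Q = √((δu/u)² + (-1·δb/b)²) = √(0.00916 + 0.000614) = 0.0989

9.89%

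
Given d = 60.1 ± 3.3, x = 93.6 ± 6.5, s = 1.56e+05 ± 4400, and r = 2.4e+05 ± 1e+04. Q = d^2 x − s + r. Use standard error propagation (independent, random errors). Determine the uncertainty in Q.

Let p = d^2·x = 3.38e+05. δp/p = √((2·δd/d)² + (1·δx/x)²) = √(0.0121 + 0.00482) = 0.130, so δp = 43900.
Q = p − s + r: δQ = √(δp² + δs² + δr²) = √(1.93e+09 + 1.94e+07 + 1e+08) = 45300

45300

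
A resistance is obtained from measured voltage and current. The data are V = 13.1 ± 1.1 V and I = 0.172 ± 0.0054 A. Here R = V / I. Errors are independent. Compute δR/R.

Each factor contributes (exponent × relative error)² to (δR/R)²:
  (1·δV/V)² = (1×0.0840)² = 0.00705;  (-1·δI/I)² = (-1×0.0314)² = 0.000986
δR/R = √(0.00804) = 0.0896

0.0896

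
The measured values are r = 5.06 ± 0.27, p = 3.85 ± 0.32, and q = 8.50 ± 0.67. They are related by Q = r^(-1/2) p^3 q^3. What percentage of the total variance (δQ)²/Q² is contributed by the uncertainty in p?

(δQ/Q)² = (−½·δr/r)² + (3·δp/p)² + (3·δq/q)²
  r term: (-0.5×0.0534)² = 0.000712
  p term: (3×0.0831)² = 0.0622
  q term: (3×0.0788)² = 0.0559
Total = 0.119. Share from p = 0.0622/0.119 = 0.523.

52.3%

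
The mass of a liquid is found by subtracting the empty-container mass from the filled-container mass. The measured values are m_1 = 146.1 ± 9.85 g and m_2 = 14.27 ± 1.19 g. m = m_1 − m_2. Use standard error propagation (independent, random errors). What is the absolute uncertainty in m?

Absolute uncertainties add in quadrature for a linear combination:
  (δm_1)² = 97.0;  (δm_2)² = 1.42
δm = √(98.4) = 9.92 g

9.92 g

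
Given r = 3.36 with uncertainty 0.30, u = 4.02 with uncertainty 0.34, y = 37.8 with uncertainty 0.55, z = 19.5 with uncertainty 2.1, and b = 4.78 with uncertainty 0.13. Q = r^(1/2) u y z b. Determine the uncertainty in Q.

Q is a product of powers, so relative uncertainties combine in quadrature:
  (½·δr/r)² = (0.5×0.0893)² = 0.00199;  (1·δu/u)² = (1×0.0846)² = 0.00715;  (1·δy/y)² = (1×0.0146)² = 0.000212;  (1·δz/z)² = (1×0.108)² = 0.0116;  (1·δb/b)² = (1×0.0272)² = 0.000740
δQ/Q = √(0.0217) = 0.147
Q = 26000, so δQ = 0.147 × 26000 = 3820.

3820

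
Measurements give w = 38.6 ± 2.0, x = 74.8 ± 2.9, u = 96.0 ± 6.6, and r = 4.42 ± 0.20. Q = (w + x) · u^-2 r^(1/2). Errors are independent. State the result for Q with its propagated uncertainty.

0.0259 ± 0.00369

Let h = w + x = 113. δh = √(δw² + δx²) = √(4.00 + 8.41) = 3.52, so δh/h = 0.0311.
Q is then a monomial in h, u, r:
δQ/Q = √((δh/h)² + (-2·δu/u)² + (½·δr/r)²) = √(0.000965 + 0.0189 + 0.000512) = 0.143
Q = 0.0259, so δQ = 0.143 × 0.0259 = 0.00369.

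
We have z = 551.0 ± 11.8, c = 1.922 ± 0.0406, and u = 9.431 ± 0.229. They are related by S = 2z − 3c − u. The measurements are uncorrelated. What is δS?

23.6

For a sum/difference, combine absolute errors in quadrature:
  (2·δz)² = 557;  (3·δc)² = 0.0148;  (δu)² = 0.0524
δS = √(557) = 23.6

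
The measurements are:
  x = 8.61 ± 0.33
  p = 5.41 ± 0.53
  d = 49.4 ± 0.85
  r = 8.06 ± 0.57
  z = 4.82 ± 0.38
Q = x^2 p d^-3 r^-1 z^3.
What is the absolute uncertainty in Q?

Relative error in a monomial: (δQ/Q)² = Σ (nᵢ · δxᵢ/xᵢ)².
  (2·δx/x)² = (2×0.0383)² = 0.00588;  (1·δp/p)² = (1×0.0980)² = 0.00960;  (-3·δd/d)² = (-3×0.0172)² = 0.00266;  (-1·δr/r)² = (-1×0.0707)² = 0.00500;  (3·δz/z)² = (3×0.0788)² = 0.0559
δQ/Q = √(0.0791) = 0.281
Q = 0.0462, so δQ = 0.281 × 0.0462 = 0.0130.

0.0130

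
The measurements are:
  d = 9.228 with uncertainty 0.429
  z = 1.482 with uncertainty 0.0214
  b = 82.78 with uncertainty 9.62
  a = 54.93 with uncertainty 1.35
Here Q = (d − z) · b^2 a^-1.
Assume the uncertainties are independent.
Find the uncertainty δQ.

232

Let u = d − z = 7.746. δu = √(δd² + δz²) = √(0.184 + 0.000458) = 0.430, so δu/u = 0.0555.
Q is then a monomial in u, b, a:
δQ/Q = √((δu/u)² + (2·δb/b)² + (-1·δa/a)²) = √(0.00307 + 0.0540 + 0.000604) = 0.240
Q = 966.3, so δQ = 0.240 × 966.3 = 232.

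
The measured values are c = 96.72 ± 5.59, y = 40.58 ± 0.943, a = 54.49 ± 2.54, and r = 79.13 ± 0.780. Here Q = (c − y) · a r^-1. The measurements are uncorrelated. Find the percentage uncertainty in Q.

11.2%

Let u = c − y = 56.14. δu = √(δc² + δy²) = √(31.2 + 0.889) = 5.67, so δu/u = 0.101.
Q is then a monomial in u, a, r:
δQ/Q = √((δu/u)² + (1·δa/a)² + (-1·δr/r)²) = √(0.0102 + 0.00217 + 9.72e-05) = 0.112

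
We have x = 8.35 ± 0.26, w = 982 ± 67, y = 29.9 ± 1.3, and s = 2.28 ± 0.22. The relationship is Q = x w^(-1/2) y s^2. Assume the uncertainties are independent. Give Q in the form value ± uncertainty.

For a monomial Q ∝ x, w^(-1/2), y, s^2, fractional errors add in quadrature:
  (1·δx/x)² = (1×0.0311)² = 0.000970;  (−½·δw/w)² = (-0.5×0.0682)² = 0.00116;  (1·δy/y)² = (1×0.0435)² = 0.00189;  (2·δs/s)² = (2×0.0965)² = 0.0372
δQ/Q = √(0.0413) = 0.203
Q = 41.4, so δQ = 0.203 × 41.4 = 8.41.

41.4 ± 8.41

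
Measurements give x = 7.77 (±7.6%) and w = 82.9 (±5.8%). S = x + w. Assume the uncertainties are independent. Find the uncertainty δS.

Each term contributes (cᵢ δxᵢ)² to (δS)²:
  (δx)² = 0.349;  (δw)² = 23.1
δS = √(23.5) = 4.84

4.84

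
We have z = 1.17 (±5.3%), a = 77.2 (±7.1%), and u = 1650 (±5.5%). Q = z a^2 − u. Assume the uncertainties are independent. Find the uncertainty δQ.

Let p = z·a^2 = 6970. δp/p = √((1·δz/z)² + (2·δa/a)²) = √(0.00281 + 0.0202) = 0.152, so δp = 1060.
Q = p − u: δQ = √(δp² + δu²) = √(1.12e+06 + 8240) = 1060

1060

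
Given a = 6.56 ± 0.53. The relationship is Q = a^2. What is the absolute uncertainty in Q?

6.95

Q ∝ a^2, so δQ/Q = |2| · δa/a = 2 × 0.0808 = 0.162.
Q = 43.0, so δQ = 0.162 × 43.0 = 6.95.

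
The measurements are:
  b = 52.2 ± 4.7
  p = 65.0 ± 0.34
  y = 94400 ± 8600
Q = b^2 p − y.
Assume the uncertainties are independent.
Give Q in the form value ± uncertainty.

82700 ± 33000

Let w = b^2·p = 1.77e+05. δw/w = √((2·δb/b)² + (1·δp/p)²) = √(0.0324 + 2.74e-05) = 0.180, so δw = 31900.
Q = w − y: δQ = √(δw² + δy²) = √(1.02e+09 + 7.4e+07) = 33000
Q = 82700.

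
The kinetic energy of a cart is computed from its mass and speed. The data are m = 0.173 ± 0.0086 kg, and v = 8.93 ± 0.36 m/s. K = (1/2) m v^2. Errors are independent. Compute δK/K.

0.0947

Relative error in a monomial: (δK/K)² = Σ (nᵢ · δxᵢ/xᵢ)².
  (1·δm/m)² = (1×0.0497)² = 0.00247;  (2·δv/v)² = (2×0.0403)² = 0.00650
δK/K = √(0.00897) = 0.0947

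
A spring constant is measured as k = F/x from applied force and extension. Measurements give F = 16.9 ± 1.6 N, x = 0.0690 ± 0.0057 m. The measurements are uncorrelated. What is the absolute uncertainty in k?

Products/powers → add relative errors in quadrature, weighted by exponent:
  (1·δF/F)² = (1×0.0947)² = 0.00896;  (-1·δx/x)² = (-1×0.0826)² = 0.00682
δk/k = √(0.0158) = 0.126
k = 245 N/m, so δk = 0.126 × 245 = 30.8 N/m.

30.8 N/m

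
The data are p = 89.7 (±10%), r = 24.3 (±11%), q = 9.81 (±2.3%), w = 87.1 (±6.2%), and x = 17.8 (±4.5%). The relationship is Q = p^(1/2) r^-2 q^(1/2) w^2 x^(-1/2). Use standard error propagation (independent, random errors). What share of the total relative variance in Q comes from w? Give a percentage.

(δQ/Q)² = (½·δp/p)² + (-2·δr/r)² + (½·δq/q)² + (2·δw/w)² + (−½·δx/x)²
  p term: (0.5×0.100)² = 0.00250
  r term: (-2×0.110)² = 0.0484
  q term: (0.5×0.0230)² = 0.000132
  w term: (2×0.0620)² = 0.0154
  x term: (-0.5×0.0450)² = 0.000506
Total = 0.0669. Share from w = 0.0154/0.0669 = 0.230.

23.0%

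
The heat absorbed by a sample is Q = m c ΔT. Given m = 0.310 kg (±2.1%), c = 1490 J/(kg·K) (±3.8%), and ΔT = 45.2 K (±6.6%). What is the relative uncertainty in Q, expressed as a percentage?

7.90%

For a monomial Q ∝ m, c, ΔT, fractional errors add in quadrature:
  (1·δm/m)² = (1×0.0210)² = 0.000441;  (1·δc/c)² = (1×0.0380)² = 0.00144;  (1·δΔT/ΔT)² = (1×0.0660)² = 0.00436
δQ/Q = √(0.00624) = 0.0790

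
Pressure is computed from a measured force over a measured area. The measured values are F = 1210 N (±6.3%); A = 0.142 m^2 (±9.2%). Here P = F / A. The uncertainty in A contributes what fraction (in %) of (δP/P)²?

(δP/P)² = (1·δF/F)² + (-1·δA/A)²
  F term: (1×0.0630)² = 0.00397
  A term: (-1×0.0920)² = 0.00846
Total = 0.0124. Share from A = 0.00846/0.0124 = 0.681.

68.1%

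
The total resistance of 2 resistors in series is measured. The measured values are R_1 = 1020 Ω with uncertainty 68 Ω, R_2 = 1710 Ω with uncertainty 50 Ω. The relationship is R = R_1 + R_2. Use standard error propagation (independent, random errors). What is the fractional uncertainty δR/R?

0.0309

R is a linear combination, so absolute uncertainties add in quadrature:
  (δR_1)² = 4620;  (δR_2)² = 2500
δR = √(7120) = 84.4 Ω
R = 2730 Ω, so δR/R = 84.4/2730 = 0.0309.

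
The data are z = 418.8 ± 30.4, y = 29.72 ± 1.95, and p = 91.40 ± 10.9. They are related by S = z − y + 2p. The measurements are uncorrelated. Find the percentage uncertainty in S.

6.55%

Each term contributes (cᵢ δxᵢ)² to (δS)²:
  (δz)² = 924;  (δy)² = 3.80;  (2·δp)² = 475
δS = √(1400) = 37.5
S = 571.9, so δS/S = 37.5/571.9 = 0.0655.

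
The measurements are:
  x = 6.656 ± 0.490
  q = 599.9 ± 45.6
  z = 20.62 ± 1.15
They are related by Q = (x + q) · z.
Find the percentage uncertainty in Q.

Let u = x + q = 606.6. δu = √(δx² + δq²) = √(0.240 + 2080) = 45.6, so δu/u = 0.0752.
Q is then a monomial in u, z:
δQ/Q = √((δu/u)² + (1·δz/z)²) = √(0.00565 + 0.00311) = 0.0936

9.36%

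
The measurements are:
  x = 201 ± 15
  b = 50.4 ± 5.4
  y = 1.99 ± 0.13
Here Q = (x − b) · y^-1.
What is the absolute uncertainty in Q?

9.41

Let u = x − b = 151. δu = √(δx² + δb²) = √(225 + 29.2) = 15.9, so δu/u = 0.106.
Q is then a monomial in u, y:
δQ/Q = √((δu/u)² + (-1·δy/y)²) = √(0.0112 + 0.00427) = 0.124
Q = 75.7, so δQ = 0.124 × 75.7 = 9.41.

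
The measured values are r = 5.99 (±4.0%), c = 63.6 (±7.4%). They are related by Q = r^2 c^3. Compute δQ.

2.18e+06

Products/powers → add relative errors in quadrature, weighted by exponent:
  (2·δr/r)² = (2×0.0400)² = 0.00640;  (3·δc/c)² = (3×0.0740)² = 0.0493
δQ/Q = √(0.0557) = 0.236
Q = 9.23e+06, so δQ = 0.236 × 9.23e+06 = 2.18e+06.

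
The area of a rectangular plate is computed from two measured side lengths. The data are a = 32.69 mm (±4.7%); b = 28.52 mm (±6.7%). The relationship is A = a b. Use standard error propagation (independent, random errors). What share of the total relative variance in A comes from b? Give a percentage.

(δA/A)² = (1·δa/a)² + (1·δb/b)²
  a term: (1×0.0470)² = 0.00221
  b term: (1×0.0670)² = 0.00449
Total = 0.00670. Share from b = 0.00449/0.00670 = 0.670.

67.0%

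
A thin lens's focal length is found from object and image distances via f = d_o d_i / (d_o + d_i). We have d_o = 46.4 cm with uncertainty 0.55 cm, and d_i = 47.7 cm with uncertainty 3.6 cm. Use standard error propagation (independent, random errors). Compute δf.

0.887 cm

∂f/∂d_o = (d_i/(d_o+d_i))² = 0.257;  ∂f/∂d_i = (d_o/(d_o+d_i))² = 0.243
δf = √((∂f/∂d_o · δd_o)² + (∂f/∂d_i · δd_i)²) = √(0.0200 + 0.766) = 0.887 cm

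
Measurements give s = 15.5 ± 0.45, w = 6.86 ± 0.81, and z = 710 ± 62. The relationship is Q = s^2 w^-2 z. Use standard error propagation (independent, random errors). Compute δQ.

For a monomial Q ∝ s^2, w^-2, z, fractional errors add in quadrature:
  (2·δs/s)² = (2×0.0290)² = 0.00337;  (-2·δw/w)² = (-2×0.118)² = 0.0558;  (1·δz/z)² = (1×0.0873)² = 0.00763
δQ/Q = √(0.0668) = 0.258
Q = 3620, so δQ = 0.258 × 3620 = 937.

937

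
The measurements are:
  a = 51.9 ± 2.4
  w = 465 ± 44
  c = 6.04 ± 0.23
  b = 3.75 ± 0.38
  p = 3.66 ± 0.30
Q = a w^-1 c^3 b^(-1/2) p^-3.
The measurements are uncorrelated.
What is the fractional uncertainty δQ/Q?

0.295

Each factor contributes (exponent × relative error)² to (δQ/Q)²:
  (1·δa/a)² = (1×0.0462)² = 0.00214;  (-1·δw/w)² = (-1×0.0946)² = 0.00895;  (3·δc/c)² = (3×0.0381)² = 0.0131;  (−½·δb/b)² = (-0.5×0.101)² = 0.00257;  (-3·δp/p)² = (-3×0.0820)² = 0.0605
δQ/Q = √(0.0872) = 0.295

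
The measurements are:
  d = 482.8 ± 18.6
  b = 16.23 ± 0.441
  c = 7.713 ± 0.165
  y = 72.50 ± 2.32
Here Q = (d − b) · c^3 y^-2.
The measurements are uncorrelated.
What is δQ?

Let u = d − b = 466.6. δu = √(δd² + δb²) = √(346 + 0.194) = 18.6, so δu/u = 0.0399.
Q is then a monomial in u, c, y:
δQ/Q = √((δu/u)² + (3·δc/c)² + (-2·δy/y)²) = √(0.00159 + 0.00412 + 0.00410) = 0.0990
Q = 40.73, so δQ = 0.0990 × 40.73 = 4.03.

4.03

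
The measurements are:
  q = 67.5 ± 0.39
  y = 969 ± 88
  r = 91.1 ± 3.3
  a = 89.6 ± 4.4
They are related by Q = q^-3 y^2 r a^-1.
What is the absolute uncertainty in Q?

For a monomial Q ∝ q^-3, y^2, r, a^-1, fractional errors add in quadrature:
  (-3·δq/q)² = (-3×0.00578)² = 0.000300;  (2·δy/y)² = (2×0.0908)² = 0.0330;  (1·δr/r)² = (1×0.0362)² = 0.00131;  (-1·δa/a)² = (-1×0.0491)² = 0.00241
δQ/Q = √(0.0370) = 0.192
Q = 3.10, so δQ = 0.192 × 3.10 = 0.597.

0.597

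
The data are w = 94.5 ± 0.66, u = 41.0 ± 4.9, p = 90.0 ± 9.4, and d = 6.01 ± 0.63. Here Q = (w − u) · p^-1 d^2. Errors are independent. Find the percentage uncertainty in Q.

25.2%

Let h = w − u = 53.5. δh = √(δw² + δu²) = √(0.436 + 24.0) = 4.94, so δh/h = 0.0924.
Q is then a monomial in h, p, d:
δQ/Q = √((δh/h)² + (-1·δp/p)² + (2·δd/d)²) = √(0.00854 + 0.0109 + 0.0440) = 0.252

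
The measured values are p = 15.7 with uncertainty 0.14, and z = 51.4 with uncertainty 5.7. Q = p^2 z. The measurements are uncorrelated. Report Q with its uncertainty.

12700 ± 1420

Relative error in a monomial: (δQ/Q)² = Σ (nᵢ · δxᵢ/xᵢ)².
  (2·δp/p)² = (2×0.00892)² = 0.000318;  (1·δz/z)² = (1×0.111)² = 0.0123
δQ/Q = √(0.0126) = 0.112
Q = 12700, so δQ = 0.112 × 12700 = 1420.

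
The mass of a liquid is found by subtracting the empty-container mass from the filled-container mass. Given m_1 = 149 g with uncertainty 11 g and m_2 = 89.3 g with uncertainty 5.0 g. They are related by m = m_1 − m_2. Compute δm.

12.1 g

For a sum/difference, combine absolute errors in quadrature:
  (δm_1)² = 121;  (δm_2)² = 25.0
δm = √(146) = 12.1 g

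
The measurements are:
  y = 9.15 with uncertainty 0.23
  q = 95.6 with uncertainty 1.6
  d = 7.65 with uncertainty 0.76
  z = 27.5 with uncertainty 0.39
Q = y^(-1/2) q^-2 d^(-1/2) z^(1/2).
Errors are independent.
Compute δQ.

For a monomial Q ∝ y^(-1/2), q^-2, d^(-1/2), z^(1/2), fractional errors add in quadrature:
  (−½·δy/y)² = (-0.5×0.0251)² = 0.000158;  (-2·δq/q)² = (-2×0.0167)² = 0.00112;  (−½·δd/d)² = (-0.5×0.0993)² = 0.00247;  (½·δz/z)² = (0.5×0.0142)² = 5.03e-05
δQ/Q = √(0.00380) = 0.0616
Q = 6.86e-05, so δQ = 0.0616 × 6.86e-05 = 4.23e-06.

4.23e-06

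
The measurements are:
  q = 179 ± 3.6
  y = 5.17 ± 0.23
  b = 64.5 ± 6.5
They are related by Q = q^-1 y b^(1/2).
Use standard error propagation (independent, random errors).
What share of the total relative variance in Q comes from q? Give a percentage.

8.22%

(δQ/Q)² = (-1·δq/q)² + (1·δy/y)² + (½·δb/b)²
  q term: (-1×0.0201)² = 0.000404
  y term: (1×0.0445)² = 0.00198
  b term: (0.5×0.101)² = 0.00254
Total = 0.00492. Share from q = 0.000404/0.00492 = 0.0822.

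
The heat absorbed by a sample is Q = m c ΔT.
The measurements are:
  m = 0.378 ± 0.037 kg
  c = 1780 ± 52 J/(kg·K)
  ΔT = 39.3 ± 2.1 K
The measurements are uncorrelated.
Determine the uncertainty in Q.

For a monomial Q ∝ m, c, ΔT, fractional errors add in quadrature:
  (1·δm/m)² = (1×0.0979)² = 0.00958;  (1·δc/c)² = (1×0.0292)² = 0.000853;  (1·δΔT/ΔT)² = (1×0.0534)² = 0.00286
δQ/Q = √(0.0133) = 0.115
Q = 26400 J, so δQ = 0.115 × 26400 = 3050 J.

3050 J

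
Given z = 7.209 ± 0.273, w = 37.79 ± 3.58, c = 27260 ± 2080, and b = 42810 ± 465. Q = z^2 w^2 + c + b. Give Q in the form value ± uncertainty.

Let p = z^2·w^2 = 74220. δp/p = √((2·δz/z)² + (2·δw/w)²) = √(0.00574 + 0.0359) = 0.204, so δp = 15100.
Q = p + c + b: δQ = √(δp² + δc² + δb²) = √(2.29e+08 + 4.33e+06 + 2.16e+05) = 15300
Q = 144300.

144300 ± 15300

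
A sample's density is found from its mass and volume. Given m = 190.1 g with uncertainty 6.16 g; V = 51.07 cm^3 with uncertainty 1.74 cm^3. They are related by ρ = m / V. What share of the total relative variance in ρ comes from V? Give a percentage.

52.5%

(δρ/ρ)² = (1·δm/m)² + (-1·δV/V)²
  m term: (1×0.0324)² = 0.00105
  V term: (-1×0.0341)² = 0.00116
Total = 0.00221. Share from V = 0.00116/0.00221 = 0.525.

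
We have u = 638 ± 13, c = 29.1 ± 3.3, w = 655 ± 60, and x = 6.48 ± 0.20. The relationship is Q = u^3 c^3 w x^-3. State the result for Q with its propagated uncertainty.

Products/powers → add relative errors in quadrature, weighted by exponent:
  (3·δu/u)² = (3×0.0204)² = 0.00374;  (3·δc/c)² = (3×0.113)² = 0.116;  (1·δw/w)² = (1×0.0916)² = 0.00839;  (-3·δx/x)² = (-3×0.0309)² = 0.00857
δQ/Q = √(0.136) = 0.369
Q = 1.54e+13, so δQ = 0.369 × 1.54e+13 = 5.69e+12.

(1.54 ± 0.569) × 10^13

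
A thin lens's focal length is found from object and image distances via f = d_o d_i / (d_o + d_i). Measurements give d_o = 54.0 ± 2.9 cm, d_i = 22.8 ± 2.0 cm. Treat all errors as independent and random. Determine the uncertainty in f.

1.02 cm

∂f/∂d_o = (d_i/(d_o+d_i))² = 0.0881;  ∂f/∂d_i = (d_o/(d_o+d_i))² = 0.494
δf = √((∂f/∂d_o · δd_o)² + (∂f/∂d_i · δd_i)²) = √(0.0653 + 0.978) = 1.02 cm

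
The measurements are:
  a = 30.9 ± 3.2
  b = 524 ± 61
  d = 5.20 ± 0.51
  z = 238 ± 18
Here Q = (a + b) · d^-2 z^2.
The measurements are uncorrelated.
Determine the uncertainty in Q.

Let u = a + b = 555. δu = √(δa² + δb²) = √(10.2 + 3720) = 61.1, so δu/u = 0.110.
Q is then a monomial in u, d, z:
δQ/Q = √((δu/u)² + (-2·δd/d)² + (2·δz/z)²) = √(0.0121 + 0.0385 + 0.0229) = 0.271
Q = 1.16e+06, so δQ = 0.271 × 1.16e+06 = 3.15e+05.

3.15e+05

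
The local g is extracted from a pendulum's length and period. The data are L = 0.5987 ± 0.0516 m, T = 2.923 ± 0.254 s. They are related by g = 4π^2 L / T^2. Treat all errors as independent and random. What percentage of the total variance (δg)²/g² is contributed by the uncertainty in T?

80.3%

(δg/g)² = (1·δL/L)² + (-2·δT/T)²
  L term: (1×0.0862)² = 0.00743
  T term: (-2×0.0869)² = 0.0302
Total = 0.0376. Share from T = 0.0302/0.0376 = 0.803.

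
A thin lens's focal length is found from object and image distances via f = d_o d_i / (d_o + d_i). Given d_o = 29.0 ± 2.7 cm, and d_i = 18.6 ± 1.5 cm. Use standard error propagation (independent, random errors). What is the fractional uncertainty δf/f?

∂f/∂d_o = (d_i/(d_o+d_i))² = 0.153;  ∂f/∂d_i = (d_o/(d_o+d_i))² = 0.371
δf = √((∂f/∂d_o · δd_o)² + (∂f/∂d_i · δd_i)²) = √(0.170 + 0.310) = 0.693 cm
f = 11.3 cm, so δf/f = 0.693/11.3 = 0.0611.

0.0611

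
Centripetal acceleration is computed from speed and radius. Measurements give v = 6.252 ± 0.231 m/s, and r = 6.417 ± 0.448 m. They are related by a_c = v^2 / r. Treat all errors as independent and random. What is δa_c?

0.619 m/s^2

Each factor contributes (exponent × relative error)² to (δa_c/a_c)²:
  (2·δv/v)² = (2×0.0369)² = 0.00546;  (-1·δr/r)² = (-1×0.0698)² = 0.00487
δa_c/a_c = √(0.0103) = 0.102
a_c = 6.091 m/s^2, so δa_c = 0.102 × 6.091 = 0.619 m/s^2.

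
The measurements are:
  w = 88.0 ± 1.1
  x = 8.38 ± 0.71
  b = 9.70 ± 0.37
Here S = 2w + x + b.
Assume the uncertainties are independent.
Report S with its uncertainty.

For a sum/difference, combine absolute errors in quadrature:
  (2·δw)² = 4.84;  (δx)² = 0.504;  (δb)² = 0.137
δS = √(5.48) = 2.34
S = 194.

194 ± 2.34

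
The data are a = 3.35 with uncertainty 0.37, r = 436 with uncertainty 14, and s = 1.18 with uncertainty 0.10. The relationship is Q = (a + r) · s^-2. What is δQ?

Let u = a + r = 439. δu = √(δa² + δr²) = √(0.137 + 196) = 14.0, so δu/u = 0.0319.
Q is then a monomial in u, s:
δQ/Q = √((δu/u)² + (-2·δs/s)²) = √(0.00102 + 0.0287) = 0.172
Q = 316, so δQ = 0.172 × 316 = 54.4.

54.4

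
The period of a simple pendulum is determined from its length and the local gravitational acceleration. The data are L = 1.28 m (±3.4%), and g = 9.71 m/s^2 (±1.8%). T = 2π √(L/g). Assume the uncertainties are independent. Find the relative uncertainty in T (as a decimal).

0.0192

Since T is a product/quotient, work with relative uncertainties:
  (½·δL/L)² = (0.5×0.0340)² = 0.000289;  (−½·δg/g)² = (-0.5×0.0180)² = 8.1e-05
δT/T = √(0.000370) = 0.0192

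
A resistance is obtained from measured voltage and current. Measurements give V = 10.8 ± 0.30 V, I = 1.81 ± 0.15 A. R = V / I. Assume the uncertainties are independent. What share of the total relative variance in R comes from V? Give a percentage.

10.1%

(δR/R)² = (1·δV/V)² + (-1·δI/I)²
  V term: (1×0.0278)² = 0.000772
  I term: (-1×0.0829)² = 0.00687
Total = 0.00764. Share from V = 0.000772/0.00764 = 0.101.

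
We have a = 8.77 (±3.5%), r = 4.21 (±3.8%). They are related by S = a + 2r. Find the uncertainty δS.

0.443

S is a linear combination, so absolute uncertainties add in quadrature:
  (δa)² = 0.0942;  (2·δr)² = 0.102
δS = √(0.197) = 0.443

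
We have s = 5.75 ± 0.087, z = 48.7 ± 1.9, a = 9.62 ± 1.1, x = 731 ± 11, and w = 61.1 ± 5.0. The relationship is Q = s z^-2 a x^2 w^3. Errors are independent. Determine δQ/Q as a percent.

Products/powers → add relative errors in quadrature, weighted by exponent:
  (1·δs/s)² = (1×0.0151)² = 0.000229;  (-2·δz/z)² = (-2×0.0390)² = 0.00609;  (1·δa/a)² = (1×0.114)² = 0.0131;  (2·δx/x)² = (2×0.0150)² = 0.000906;  (3·δw/w)² = (3×0.0818)² = 0.0603
δQ/Q = √(0.0806) = 0.284

28.4%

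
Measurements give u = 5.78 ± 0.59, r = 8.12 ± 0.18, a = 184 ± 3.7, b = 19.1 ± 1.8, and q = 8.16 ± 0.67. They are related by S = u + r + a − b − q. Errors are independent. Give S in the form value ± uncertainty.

171 ± 4.21

S is a linear combination, so absolute uncertainties add in quadrature:
  (δu)² = 0.348;  (δr)² = 0.0324;  (δa)² = 13.7;  (δb)² = 3.24;  (δq)² = 0.449
δS = √(17.8) = 4.21
S = 171.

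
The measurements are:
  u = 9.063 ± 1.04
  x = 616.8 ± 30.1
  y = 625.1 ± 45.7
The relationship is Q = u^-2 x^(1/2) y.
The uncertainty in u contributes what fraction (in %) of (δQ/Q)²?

(δQ/Q)² = (-2·δu/u)² + (½·δx/x)² + (1·δy/y)²
  u term: (-2×0.115)² = 0.0527
  x term: (0.5×0.0488)² = 0.000595
  y term: (1×0.0731)² = 0.00534
Total = 0.0586. Share from u = 0.0527/0.0586 = 0.899.

89.9%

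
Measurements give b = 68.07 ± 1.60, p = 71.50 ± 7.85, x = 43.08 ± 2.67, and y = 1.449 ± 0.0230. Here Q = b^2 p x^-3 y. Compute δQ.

1.33

Since Q is a product/quotient, work with relative uncertainties:
  (2·δb/b)² = (2×0.0235)² = 0.00221;  (1·δp/p)² = (1×0.110)² = 0.0121;  (-3·δx/x)² = (-3×0.0620)² = 0.0346;  (1·δy/y)² = (1×0.0159)² = 0.000252
δQ/Q = √(0.0491) = 0.222
Q = 6.004, so δQ = 0.222 × 6.004 = 1.33.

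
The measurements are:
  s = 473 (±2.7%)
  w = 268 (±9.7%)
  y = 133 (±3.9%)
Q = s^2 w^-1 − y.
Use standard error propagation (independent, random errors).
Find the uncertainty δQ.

Let p = s^2·w^-1 = 835. δp/p = √((2·δs/s)² + (-1·δw/w)²) = √(0.00292 + 0.00941) = 0.111, so δp = 92.7.
Q = p − y: δQ = √(δp² + δy²) = √(8590 + 26.9) = 92.8

92.8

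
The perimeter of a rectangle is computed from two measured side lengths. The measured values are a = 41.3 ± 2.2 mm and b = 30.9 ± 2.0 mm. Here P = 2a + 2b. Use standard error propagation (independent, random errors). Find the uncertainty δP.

Absolute uncertainties add in quadrature for a linear combination:
  (2·δa)² = 19.4;  (2·δb)² = 16.0
δP = √(35.4) = 5.95 mm

5.95 mm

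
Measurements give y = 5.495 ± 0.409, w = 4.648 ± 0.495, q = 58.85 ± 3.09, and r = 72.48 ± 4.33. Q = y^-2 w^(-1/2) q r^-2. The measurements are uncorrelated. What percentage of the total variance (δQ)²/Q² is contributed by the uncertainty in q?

(δQ/Q)² = (-2·δy/y)² + (−½·δw/w)² + (1·δq/q)² + (-2·δr/r)²
  y term: (-2×0.0744)² = 0.0222
  w term: (-0.5×0.106)² = 0.00284
  q term: (1×0.0525)² = 0.00276
  r term: (-2×0.0597)² = 0.0143
Total = 0.0420. Share from q = 0.00276/0.0420 = 0.0656.

6.56%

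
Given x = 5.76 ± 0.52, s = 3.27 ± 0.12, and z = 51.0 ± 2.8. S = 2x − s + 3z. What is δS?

For a sum/difference, combine absolute errors in quadrature:
  (2·δx)² = 1.08;  (δs)² = 0.0144;  (3·δz)² = 70.6
δS = √(71.7) = 8.46

8.46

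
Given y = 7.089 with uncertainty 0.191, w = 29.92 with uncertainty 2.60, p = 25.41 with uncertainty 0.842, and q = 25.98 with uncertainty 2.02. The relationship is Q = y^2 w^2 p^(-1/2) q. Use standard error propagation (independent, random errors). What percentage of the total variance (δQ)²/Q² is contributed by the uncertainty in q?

15.3%

(δQ/Q)² = (2·δy/y)² + (2·δw/w)² + (−½·δp/p)² + (1·δq/q)²
  y term: (2×0.0269)² = 0.00290
  w term: (2×0.0869)² = 0.0302
  p term: (-0.5×0.0331)² = 0.000275
  q term: (1×0.0778)² = 0.00605
Total = 0.0394. Share from q = 0.00605/0.0394 = 0.153.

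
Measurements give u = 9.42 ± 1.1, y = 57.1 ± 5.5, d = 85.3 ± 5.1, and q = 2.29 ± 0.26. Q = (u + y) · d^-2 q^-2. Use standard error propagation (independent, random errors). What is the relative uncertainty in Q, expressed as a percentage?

27.0%

Let w = u + y = 66.5. δw = √(δu² + δy²) = √(1.21 + 30.2) = 5.61, so δw/w = 0.0843.
Q is then a monomial in w, d, q:
δQ/Q = √((δw/w)² + (-2·δd/d)² + (-2·δq/q)²) = √(0.00711 + 0.0143 + 0.0516) = 0.270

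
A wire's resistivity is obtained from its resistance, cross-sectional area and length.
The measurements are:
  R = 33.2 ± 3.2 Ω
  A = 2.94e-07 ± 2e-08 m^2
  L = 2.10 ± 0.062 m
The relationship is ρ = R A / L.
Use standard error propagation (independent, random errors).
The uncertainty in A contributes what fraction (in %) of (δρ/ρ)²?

31.3%

(δρ/ρ)² = (1·δR/R)² + (1·δA/A)² + (-1·δL/L)²
  R term: (1×0.0964)² = 0.00929
  A term: (1×0.0680)² = 0.00463
  L term: (-1×0.0295)² = 0.000872
Total = 0.0148. Share from A = 0.00463/0.0148 = 0.313.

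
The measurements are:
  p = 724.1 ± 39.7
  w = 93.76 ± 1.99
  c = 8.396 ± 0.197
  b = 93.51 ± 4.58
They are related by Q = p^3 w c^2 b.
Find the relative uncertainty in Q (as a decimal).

0.179

Products/powers → add relative errors in quadrature, weighted by exponent:
  (3·δp/p)² = (3×0.0548)² = 0.0271;  (1·δw/w)² = (1×0.0212)² = 0.000450;  (2·δc/c)² = (2×0.0235)² = 0.00220;  (1·δb/b)² = (1×0.0490)² = 0.00240
δQ/Q = √(0.0321) = 0.179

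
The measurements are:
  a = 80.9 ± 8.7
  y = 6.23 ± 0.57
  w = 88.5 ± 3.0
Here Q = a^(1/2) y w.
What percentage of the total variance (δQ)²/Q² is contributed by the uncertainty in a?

(δQ/Q)² = (½·δa/a)² + (1·δy/y)² + (1·δw/w)²
  a term: (0.5×0.108)² = 0.00289
  y term: (1×0.0915)² = 0.00837
  w term: (1×0.0339)² = 0.00115
Total = 0.0124. Share from a = 0.00289/0.0124 = 0.233.

23.3%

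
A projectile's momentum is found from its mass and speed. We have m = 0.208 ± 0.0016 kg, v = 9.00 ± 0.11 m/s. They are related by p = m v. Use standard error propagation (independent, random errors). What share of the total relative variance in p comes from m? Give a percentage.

28.4%

(δp/p)² = (1·δm/m)² + (1·δv/v)²
  m term: (1×0.00769)² = 5.92e-05
  v term: (1×0.0122)² = 0.000149
Total = 0.000209. Share from m = 5.92e-05/0.000209 = 0.284.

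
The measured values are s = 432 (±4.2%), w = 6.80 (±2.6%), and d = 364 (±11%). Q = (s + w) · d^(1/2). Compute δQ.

Let u = s + w = 439. δu = √(δs² + δw²) = √(329 + 0.0313) = 18.1, so δu/u = 0.0414.
Q is then a monomial in u, d:
δQ/Q = √((δu/u)² + (½·δd/d)²) = √(0.00171 + 0.00302) = 0.0688
Q = 8370, so δQ = 0.0688 × 8370 = 576.

576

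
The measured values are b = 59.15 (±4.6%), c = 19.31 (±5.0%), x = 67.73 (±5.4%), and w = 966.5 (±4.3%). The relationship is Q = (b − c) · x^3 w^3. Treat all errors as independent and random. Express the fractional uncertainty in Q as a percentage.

21.9%

Let u = b − c = 39.84. δu = √(δb² + δc²) = √(7.40 + 0.932) = 2.89, so δu/u = 0.0725.
Q is then a monomial in u, x, w:
δQ/Q = √((δu/u)² + (3·δx/x)² + (3·δw/w)²) = √(0.00525 + 0.0262 + 0.0166) = 0.219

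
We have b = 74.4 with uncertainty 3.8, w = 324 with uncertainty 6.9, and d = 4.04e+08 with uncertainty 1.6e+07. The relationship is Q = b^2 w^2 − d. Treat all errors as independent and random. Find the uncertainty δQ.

6.63e+07

Let p = b^2·w^2 = 5.81e+08. δp/p = √((2·δb/b)² + (2·δw/w)²) = √(0.0104 + 0.00181) = 0.111, so δp = 6.43e+07.
Q = p − d: δQ = √(δp² + δd²) = √(4.14e+15 + 2.56e+14) = 6.63e+07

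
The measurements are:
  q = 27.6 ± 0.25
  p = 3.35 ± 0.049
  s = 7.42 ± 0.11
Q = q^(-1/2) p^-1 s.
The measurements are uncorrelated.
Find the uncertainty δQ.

Each factor contributes (exponent × relative error)² to (δQ/Q)²:
  (−½·δq/q)² = (-0.5×0.00906)² = 2.05e-05;  (-1·δp/p)² = (-1×0.0146)² = 0.000214;  (1·δs/s)² = (1×0.0148)² = 0.000220
δQ/Q = √(0.000454) = 0.0213
Q = 0.422, so δQ = 0.0213 × 0.422 = 0.00899.

0.00899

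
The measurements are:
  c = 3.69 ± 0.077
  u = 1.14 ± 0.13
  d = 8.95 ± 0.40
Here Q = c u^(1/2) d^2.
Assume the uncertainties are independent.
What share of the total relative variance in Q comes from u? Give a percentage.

27.8%

(δQ/Q)² = (1·δc/c)² + (½·δu/u)² + (2·δd/d)²
  c term: (1×0.0209)² = 0.000435
  u term: (0.5×0.114)² = 0.00325
  d term: (2×0.0447)² = 0.00799
Total = 0.0117. Share from u = 0.00325/0.0117 = 0.278.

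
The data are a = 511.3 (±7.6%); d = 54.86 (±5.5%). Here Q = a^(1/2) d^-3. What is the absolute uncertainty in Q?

Q is a product of powers, so relative uncertainties combine in quadrature:
  (½·δa/a)² = (0.5×0.0760)² = 0.00144;  (-3·δd/d)² = (-3×0.0550)² = 0.0272
δQ/Q = √(0.0287) = 0.169
Q = 0.0001370, so δQ = 0.169 × 0.0001370 = 2.32e-05.

2.32e-05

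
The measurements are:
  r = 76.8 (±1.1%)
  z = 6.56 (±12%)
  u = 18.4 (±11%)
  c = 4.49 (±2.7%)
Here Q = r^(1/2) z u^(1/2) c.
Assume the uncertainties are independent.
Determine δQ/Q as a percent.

For a monomial Q ∝ r^(1/2), z, u^(1/2), c, fractional errors add in quadrature:
  (½·δr/r)² = (0.5×0.0110)² = 3.03e-05;  (1·δz/z)² = (1×0.120)² = 0.0144;  (½·δu/u)² = (0.5×0.110)² = 0.00303;  (1·δc/c)² = (1×0.0270)² = 0.000729
δQ/Q = √(0.0182) = 0.135

13.5%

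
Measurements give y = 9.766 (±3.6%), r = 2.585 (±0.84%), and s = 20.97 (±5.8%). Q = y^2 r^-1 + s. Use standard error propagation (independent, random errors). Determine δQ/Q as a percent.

Let p = y^2·r^-1 = 36.90. δp/p = √((2·δy/y)² + (-1·δr/r)²) = √(0.00518 + 7.06e-05) = 0.0725, so δp = 2.67.
Q = p + s: δQ = √(δp² + δs²) = √(7.15 + 1.48) = 2.94
Q = 57.87, so δQ/Q = 2.94/57.87 = 0.0508.

5.08%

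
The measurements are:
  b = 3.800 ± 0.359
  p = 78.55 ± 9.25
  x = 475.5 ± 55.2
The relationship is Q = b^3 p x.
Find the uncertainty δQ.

Each factor contributes (exponent × relative error)² to (δQ/Q)²:
  (3·δb/b)² = (3×0.0945)² = 0.0803;  (1·δp/p)² = (1×0.118)² = 0.0139;  (1·δx/x)² = (1×0.116)² = 0.0135
δQ/Q = √(0.108) = 0.328
Q = 2.049e+06, so δQ = 0.328 × 2.049e+06 = 6.73e+05.

6.73e+05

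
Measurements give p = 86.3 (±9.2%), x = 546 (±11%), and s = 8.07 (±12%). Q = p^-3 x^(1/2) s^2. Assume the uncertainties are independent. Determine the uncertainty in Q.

Q is a product of powers, so relative uncertainties combine in quadrature:
  (-3·δp/p)² = (-3×0.0920)² = 0.0762;  (½·δx/x)² = (0.5×0.110)² = 0.00302;  (2·δs/s)² = (2×0.120)² = 0.0576
δQ/Q = √(0.137) = 0.370
Q = 0.00237, so δQ = 0.370 × 0.00237 = 0.000876.

0.000876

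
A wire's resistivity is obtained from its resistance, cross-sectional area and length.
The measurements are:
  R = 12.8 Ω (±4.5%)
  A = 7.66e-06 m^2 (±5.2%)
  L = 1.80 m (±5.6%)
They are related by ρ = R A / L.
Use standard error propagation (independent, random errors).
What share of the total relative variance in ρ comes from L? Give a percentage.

(δρ/ρ)² = (1·δR/R)² + (1·δA/A)² + (-1·δL/L)²
  R term: (1×0.0450)² = 0.00202
  A term: (1×0.0520)² = 0.00270
  L term: (-1×0.0560)² = 0.00314
Total = 0.00786. Share from L = 0.00314/0.00786 = 0.399.

39.9%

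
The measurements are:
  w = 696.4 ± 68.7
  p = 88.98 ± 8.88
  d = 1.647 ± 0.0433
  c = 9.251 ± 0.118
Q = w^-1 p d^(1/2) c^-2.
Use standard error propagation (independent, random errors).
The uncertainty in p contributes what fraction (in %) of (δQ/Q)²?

48.5%

(δQ/Q)² = (-1·δw/w)² + (1·δp/p)² + (½·δd/d)² + (-2·δc/c)²
  w term: (-1×0.0987)² = 0.00973
  p term: (1×0.0998)² = 0.00996
  d term: (0.5×0.0263)² = 0.000173
  c term: (-2×0.0128)² = 0.000651
Total = 0.0205. Share from p = 0.00996/0.0205 = 0.485.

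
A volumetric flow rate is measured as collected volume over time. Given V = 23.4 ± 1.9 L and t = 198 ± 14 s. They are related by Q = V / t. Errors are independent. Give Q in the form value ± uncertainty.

Since Q is a product/quotient, work with relative uncertainties:
  (1·δV/V)² = (1×0.0812)² = 0.00659;  (-1·δt/t)² = (-1×0.0707)² = 0.00500
δQ/Q = √(0.0116) = 0.108
Q = 0.118 L/s, so δQ = 0.108 × 0.118 = 0.0127 L/s.

0.118 ± 0.0127 L/s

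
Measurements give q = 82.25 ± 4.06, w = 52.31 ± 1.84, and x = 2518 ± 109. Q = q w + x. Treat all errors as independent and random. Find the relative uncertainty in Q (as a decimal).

0.0414

Let p = q·w = 4302. δp/p = √((1·δq/q)² + (1·δw/w)²) = √(0.00244 + 0.00124) = 0.0606, so δp = 261.
Q = p + x: δQ = √(δp² + δx²) = √(68000 + 11900) = 283
Q = 6820, so δQ/Q = 283/6820 = 0.0414.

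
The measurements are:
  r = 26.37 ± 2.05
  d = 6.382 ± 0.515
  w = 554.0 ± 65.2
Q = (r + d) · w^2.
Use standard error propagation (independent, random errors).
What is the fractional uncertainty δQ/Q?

0.244

Let u = r + d = 32.75. δu = √(δr² + δd²) = √(4.20 + 0.265) = 2.11, so δu/u = 0.0645.
Q is then a monomial in u, w:
δQ/Q = √((δu/u)² + (2·δw/w)²) = √(0.00416 + 0.0554) = 0.244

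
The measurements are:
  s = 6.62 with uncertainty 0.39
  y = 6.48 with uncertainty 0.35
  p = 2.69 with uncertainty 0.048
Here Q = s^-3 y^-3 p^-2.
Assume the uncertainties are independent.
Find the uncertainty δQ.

For a monomial Q ∝ s^-3, y^-3, p^-2, fractional errors add in quadrature:
  (-3·δs/s)² = (-3×0.0589)² = 0.0312;  (-3·δy/y)² = (-3×0.0540)² = 0.0263;  (-2·δp/p)² = (-2×0.0178)² = 0.00127
δQ/Q = √(0.0588) = 0.242
Q = 1.75e-06, so δQ = 0.242 × 1.75e-06 = 4.24e-07.

4.24e-07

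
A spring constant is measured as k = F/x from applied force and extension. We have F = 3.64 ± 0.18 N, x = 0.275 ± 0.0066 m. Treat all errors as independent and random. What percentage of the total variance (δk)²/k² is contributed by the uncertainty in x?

19.1%

(δk/k)² = (1·δF/F)² + (-1·δx/x)²
  F term: (1×0.0495)² = 0.00245
  x term: (-1×0.0240)² = 0.000576
Total = 0.00302. Share from x = 0.000576/0.00302 = 0.191.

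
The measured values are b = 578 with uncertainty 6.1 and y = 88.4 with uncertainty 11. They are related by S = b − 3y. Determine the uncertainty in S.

Absolute uncertainties add in quadrature for a linear combination:
  (δb)² = 37.2;  (3·δy)² = 1090
δS = √(1130) = 33.6

33.6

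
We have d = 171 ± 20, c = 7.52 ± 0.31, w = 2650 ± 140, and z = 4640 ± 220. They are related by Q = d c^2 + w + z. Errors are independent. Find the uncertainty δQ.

1410

Let p = d·c^2 = 9670. δp/p = √((1·δd/d)² + (2·δc/c)²) = √(0.0137 + 0.00680) = 0.143, so δp = 1380.
Q = p + w + z: δQ = √(δp² + δw² + δz²) = √(1.91e+06 + 19600 + 48400) = 1410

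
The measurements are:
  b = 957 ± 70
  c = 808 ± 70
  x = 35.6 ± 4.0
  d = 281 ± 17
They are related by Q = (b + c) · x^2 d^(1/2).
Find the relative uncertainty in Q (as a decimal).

0.234

Let u = b + c = 1760. δu = √(δb² + δc²) = √(4900 + 4900) = 99.0, so δu/u = 0.0561.
Q is then a monomial in u, x, d:
δQ/Q = √((δu/u)² + (2·δx/x)² + (½·δd/d)²) = √(0.00315 + 0.0505 + 0.000915) = 0.234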